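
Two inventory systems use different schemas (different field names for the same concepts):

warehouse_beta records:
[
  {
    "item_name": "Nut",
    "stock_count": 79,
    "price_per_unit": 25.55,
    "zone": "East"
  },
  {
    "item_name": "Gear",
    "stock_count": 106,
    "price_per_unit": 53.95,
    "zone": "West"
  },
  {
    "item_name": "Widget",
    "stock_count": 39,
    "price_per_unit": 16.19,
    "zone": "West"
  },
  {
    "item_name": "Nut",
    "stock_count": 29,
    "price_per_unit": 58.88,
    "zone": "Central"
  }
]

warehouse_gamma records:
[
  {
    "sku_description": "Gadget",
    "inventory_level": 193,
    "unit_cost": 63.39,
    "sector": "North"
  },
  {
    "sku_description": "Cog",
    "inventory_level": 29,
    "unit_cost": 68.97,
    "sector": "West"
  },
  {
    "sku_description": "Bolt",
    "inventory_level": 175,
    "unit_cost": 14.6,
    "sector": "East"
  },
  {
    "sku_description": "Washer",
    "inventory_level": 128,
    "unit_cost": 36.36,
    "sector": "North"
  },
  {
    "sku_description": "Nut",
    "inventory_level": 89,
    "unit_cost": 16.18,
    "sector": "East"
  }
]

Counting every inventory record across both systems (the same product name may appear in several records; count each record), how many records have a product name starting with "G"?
2

Schema mapping: "item_name" (warehouse_beta) = "sku_description" (warehouse_gamma) = product name

Records with product name starting with "G" in warehouse_beta: 1
Records with product name starting with "G" in warehouse_gamma: 1

Total: 1 + 1 = 2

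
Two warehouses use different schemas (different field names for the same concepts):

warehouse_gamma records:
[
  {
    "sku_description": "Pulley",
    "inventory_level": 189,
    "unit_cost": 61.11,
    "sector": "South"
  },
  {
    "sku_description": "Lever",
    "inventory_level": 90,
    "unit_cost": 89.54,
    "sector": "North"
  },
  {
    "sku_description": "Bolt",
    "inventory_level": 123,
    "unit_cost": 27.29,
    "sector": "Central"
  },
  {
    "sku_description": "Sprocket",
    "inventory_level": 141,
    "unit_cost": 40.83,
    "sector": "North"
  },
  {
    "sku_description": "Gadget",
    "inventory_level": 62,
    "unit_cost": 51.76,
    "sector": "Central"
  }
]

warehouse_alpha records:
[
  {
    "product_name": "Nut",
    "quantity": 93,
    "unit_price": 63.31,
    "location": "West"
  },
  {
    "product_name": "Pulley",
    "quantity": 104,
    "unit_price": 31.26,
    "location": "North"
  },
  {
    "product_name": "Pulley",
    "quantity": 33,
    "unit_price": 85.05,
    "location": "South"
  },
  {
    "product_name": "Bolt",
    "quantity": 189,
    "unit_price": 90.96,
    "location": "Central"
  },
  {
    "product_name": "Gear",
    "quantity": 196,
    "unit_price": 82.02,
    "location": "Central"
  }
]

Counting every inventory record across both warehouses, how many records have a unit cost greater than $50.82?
7

Schema mapping: "unit_cost" (warehouse_gamma) = "unit_price" (warehouse_alpha) = unit cost

Records > $50.82 in warehouse_gamma: 3
Records > $50.82 in warehouse_alpha: 4

Total count: 3 + 4 = 7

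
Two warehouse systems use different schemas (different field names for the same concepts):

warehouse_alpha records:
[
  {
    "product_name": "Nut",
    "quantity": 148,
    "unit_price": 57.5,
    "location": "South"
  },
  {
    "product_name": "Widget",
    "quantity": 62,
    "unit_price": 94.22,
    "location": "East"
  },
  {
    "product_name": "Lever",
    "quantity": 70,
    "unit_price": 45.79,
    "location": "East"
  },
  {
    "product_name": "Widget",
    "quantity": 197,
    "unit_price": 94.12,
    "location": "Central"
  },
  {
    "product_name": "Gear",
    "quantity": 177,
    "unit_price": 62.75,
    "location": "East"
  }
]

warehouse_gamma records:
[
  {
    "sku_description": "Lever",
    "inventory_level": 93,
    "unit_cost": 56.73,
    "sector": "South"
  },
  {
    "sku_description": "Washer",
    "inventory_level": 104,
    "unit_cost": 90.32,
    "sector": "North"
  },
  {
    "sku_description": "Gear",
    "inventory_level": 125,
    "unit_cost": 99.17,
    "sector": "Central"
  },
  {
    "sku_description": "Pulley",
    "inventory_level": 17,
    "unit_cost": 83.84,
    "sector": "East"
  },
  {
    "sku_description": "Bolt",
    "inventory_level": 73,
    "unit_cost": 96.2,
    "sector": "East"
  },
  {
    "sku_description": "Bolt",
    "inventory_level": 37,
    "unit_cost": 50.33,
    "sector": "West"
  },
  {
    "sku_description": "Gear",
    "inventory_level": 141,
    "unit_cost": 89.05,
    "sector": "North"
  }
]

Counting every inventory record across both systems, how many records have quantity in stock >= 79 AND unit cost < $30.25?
0

Schema mappings:
- "quantity" (warehouse_alpha) = "inventory_level" (warehouse_gamma) = quantity
- "unit_price" (warehouse_alpha) = "unit_cost" (warehouse_gamma) = unit cost

Records meeting both conditions in warehouse_alpha: 0
Records meeting both conditions in warehouse_gamma: 0

Total: 0 + 0 = 0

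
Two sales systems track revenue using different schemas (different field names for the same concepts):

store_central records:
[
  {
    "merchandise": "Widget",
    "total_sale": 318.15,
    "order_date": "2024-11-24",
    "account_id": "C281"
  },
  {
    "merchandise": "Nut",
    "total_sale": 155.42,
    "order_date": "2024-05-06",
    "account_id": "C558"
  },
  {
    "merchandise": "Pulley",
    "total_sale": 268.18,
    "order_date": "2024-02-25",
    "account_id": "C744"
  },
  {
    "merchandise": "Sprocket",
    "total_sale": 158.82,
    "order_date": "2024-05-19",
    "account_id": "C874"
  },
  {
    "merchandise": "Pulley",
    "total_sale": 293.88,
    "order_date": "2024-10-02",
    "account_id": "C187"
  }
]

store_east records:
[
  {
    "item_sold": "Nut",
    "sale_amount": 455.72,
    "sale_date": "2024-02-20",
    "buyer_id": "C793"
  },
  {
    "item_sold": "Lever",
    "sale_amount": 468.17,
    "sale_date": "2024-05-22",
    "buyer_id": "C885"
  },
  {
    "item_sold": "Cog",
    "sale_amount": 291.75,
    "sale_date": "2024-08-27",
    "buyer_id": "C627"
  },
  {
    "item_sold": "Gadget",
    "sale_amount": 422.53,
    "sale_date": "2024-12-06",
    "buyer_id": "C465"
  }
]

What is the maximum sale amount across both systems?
468.17

Reconcile: "total_sale" (store_central) = "sale_amount" (store_east) = sale amount

Maximum in store_central: 318.15
Maximum in store_east: 468.17

Overall maximum: max(318.15, 468.17) = 468.17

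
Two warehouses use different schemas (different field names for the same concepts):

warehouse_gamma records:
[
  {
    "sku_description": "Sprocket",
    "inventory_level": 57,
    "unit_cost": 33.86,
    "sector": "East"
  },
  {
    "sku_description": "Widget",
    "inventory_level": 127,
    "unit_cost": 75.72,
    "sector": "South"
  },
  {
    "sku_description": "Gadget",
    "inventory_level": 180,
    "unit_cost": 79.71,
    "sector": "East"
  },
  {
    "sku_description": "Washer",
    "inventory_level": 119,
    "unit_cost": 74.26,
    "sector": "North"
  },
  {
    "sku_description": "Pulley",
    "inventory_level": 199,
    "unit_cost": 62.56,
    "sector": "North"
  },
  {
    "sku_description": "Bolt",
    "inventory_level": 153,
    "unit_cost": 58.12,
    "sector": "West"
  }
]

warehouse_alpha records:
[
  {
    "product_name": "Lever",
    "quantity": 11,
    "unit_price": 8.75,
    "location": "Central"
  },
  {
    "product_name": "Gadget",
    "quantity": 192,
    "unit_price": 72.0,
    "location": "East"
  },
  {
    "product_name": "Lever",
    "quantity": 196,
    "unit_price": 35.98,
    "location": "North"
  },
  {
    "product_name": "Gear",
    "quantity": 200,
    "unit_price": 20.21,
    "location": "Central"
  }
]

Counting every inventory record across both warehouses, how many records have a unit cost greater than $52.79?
6

Schema mapping: "unit_cost" (warehouse_gamma) = "unit_price" (warehouse_alpha) = unit cost

Records > $52.79 in warehouse_gamma: 5
Records > $52.79 in warehouse_alpha: 1

Total count: 5 + 1 = 6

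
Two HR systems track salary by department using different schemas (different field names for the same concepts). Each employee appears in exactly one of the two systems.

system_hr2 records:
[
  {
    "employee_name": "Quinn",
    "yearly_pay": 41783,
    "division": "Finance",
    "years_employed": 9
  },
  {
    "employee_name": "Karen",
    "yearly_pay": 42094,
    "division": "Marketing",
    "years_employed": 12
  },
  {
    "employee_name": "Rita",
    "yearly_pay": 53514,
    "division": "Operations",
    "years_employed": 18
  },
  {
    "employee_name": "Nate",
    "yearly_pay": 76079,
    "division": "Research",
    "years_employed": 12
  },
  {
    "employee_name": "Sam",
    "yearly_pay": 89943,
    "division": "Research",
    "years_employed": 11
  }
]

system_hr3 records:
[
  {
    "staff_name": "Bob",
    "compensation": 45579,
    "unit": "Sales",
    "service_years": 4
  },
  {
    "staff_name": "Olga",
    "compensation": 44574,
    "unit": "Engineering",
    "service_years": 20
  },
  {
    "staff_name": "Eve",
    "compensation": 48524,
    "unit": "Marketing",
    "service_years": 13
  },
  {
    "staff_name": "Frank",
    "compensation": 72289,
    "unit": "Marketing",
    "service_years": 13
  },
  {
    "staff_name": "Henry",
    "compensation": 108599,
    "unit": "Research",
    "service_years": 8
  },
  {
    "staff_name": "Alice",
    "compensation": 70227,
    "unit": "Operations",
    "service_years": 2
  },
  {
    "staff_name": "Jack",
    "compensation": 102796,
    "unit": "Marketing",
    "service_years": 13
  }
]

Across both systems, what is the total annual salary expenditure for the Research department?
274621

Schema mappings:
- "division" (system_hr2) = "unit" (system_hr3) = department
- "yearly_pay" (system_hr2) = "compensation" (system_hr3) = salary

Research salaries from system_hr2: 166022
Research salaries from system_hr3: 108599

Total: 166022 + 108599 = 274621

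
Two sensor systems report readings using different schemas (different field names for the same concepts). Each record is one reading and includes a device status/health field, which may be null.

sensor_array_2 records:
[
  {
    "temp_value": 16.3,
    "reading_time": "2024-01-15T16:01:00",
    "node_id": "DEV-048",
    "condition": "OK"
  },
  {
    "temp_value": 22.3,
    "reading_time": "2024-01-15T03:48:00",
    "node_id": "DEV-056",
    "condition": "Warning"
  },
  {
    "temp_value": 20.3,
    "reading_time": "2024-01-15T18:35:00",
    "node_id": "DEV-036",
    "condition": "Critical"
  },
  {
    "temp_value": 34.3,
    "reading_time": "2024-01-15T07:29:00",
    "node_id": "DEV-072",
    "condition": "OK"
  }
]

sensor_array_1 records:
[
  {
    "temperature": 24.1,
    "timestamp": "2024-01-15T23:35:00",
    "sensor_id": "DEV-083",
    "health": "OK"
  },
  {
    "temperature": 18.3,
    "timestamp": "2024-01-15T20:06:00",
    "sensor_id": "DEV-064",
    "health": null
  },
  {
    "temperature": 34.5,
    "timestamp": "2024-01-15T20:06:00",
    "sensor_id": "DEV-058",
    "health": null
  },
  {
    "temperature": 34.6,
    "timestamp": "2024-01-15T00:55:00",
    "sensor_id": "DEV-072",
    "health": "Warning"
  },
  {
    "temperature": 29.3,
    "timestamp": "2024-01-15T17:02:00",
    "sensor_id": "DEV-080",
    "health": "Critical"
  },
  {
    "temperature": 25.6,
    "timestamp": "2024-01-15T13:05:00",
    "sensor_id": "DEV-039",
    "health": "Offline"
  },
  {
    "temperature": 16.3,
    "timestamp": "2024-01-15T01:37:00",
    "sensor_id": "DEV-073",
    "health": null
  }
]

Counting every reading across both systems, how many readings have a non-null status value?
8

Schema mapping: "condition" (sensor_array_2) = "health" (sensor_array_1) = status

Non-null in sensor_array_2: 4
Non-null in sensor_array_1: 4

Total non-null: 4 + 4 = 8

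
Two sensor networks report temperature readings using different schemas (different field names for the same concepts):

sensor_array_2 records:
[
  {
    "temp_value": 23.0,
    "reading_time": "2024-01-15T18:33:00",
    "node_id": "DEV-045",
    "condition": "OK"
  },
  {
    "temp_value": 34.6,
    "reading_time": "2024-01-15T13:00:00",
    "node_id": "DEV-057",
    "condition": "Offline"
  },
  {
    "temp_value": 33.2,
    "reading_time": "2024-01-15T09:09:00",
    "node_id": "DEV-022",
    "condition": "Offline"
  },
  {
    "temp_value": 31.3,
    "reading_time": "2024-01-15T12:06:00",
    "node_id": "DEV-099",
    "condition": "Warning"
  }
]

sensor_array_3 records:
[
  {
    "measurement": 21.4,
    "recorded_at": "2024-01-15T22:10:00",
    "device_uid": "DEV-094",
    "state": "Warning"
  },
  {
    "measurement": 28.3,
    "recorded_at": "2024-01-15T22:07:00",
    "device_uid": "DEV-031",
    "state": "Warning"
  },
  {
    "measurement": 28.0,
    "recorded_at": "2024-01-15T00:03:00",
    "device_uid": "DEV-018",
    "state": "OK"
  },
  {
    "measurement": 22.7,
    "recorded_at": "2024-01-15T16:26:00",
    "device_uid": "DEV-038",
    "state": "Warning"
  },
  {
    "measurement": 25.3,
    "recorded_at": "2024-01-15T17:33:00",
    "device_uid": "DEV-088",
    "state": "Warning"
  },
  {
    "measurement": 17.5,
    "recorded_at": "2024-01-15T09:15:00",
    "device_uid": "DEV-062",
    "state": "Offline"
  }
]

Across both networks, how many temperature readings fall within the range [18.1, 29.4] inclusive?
6

Schema mapping: "temp_value" (sensor_array_2) = "measurement" (sensor_array_3) = temperature

Readings in [18.1, 29.4] from sensor_array_2: 1
Readings in [18.1, 29.4] from sensor_array_3: 5

Total count: 1 + 5 = 6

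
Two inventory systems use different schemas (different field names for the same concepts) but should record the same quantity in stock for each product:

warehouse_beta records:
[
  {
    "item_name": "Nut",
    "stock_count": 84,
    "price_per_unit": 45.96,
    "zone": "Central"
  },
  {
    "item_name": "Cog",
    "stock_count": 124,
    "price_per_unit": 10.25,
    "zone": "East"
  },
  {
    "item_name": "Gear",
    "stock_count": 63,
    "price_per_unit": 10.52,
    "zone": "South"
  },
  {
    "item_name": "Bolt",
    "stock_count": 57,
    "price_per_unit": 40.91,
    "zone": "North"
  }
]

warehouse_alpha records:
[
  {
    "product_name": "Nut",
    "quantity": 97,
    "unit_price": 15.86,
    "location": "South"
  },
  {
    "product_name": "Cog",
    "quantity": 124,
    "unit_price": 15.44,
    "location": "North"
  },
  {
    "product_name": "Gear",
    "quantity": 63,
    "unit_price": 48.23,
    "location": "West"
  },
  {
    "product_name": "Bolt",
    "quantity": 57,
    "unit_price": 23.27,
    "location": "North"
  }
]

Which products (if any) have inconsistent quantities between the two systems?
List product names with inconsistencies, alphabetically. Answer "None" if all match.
Nut

Schema mappings:
- "item_name" (warehouse_beta) = "product_name" (warehouse_alpha) = product name
- "stock_count" (warehouse_beta) = "quantity" (warehouse_alpha) = quantity

Comparison:
  Nut: 84 vs 97 - MISMATCH
  Cog: 124 vs 124 - MATCH
  Gear: 63 vs 63 - MATCH
  Bolt: 57 vs 57 - MATCH

Products with inconsistencies: Nut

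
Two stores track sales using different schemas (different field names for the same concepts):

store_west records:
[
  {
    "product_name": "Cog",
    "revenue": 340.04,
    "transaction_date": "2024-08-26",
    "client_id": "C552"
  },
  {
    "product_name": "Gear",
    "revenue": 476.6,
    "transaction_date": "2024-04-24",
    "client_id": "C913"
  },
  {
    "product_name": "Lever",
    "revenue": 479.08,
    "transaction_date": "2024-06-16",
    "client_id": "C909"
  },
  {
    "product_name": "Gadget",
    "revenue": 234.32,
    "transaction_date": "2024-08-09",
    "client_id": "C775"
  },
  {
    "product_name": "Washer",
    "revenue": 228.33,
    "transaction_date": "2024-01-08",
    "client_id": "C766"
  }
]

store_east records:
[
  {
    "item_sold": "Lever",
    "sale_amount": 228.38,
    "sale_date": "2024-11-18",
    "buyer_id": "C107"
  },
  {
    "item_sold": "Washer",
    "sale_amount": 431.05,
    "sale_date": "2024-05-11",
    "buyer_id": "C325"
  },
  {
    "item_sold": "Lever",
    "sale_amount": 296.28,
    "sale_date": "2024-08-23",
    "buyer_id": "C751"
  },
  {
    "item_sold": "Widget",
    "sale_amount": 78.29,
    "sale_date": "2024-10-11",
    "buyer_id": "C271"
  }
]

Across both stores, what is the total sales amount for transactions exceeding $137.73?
2714.08

Schema mapping: "revenue" (store_west) = "sale_amount" (store_east) = sale amount

Sum of sales > $137.73 in store_west: 1758.37
Sum of sales > $137.73 in store_east: 955.71

Total: 1758.37 + 955.71 = 2714.08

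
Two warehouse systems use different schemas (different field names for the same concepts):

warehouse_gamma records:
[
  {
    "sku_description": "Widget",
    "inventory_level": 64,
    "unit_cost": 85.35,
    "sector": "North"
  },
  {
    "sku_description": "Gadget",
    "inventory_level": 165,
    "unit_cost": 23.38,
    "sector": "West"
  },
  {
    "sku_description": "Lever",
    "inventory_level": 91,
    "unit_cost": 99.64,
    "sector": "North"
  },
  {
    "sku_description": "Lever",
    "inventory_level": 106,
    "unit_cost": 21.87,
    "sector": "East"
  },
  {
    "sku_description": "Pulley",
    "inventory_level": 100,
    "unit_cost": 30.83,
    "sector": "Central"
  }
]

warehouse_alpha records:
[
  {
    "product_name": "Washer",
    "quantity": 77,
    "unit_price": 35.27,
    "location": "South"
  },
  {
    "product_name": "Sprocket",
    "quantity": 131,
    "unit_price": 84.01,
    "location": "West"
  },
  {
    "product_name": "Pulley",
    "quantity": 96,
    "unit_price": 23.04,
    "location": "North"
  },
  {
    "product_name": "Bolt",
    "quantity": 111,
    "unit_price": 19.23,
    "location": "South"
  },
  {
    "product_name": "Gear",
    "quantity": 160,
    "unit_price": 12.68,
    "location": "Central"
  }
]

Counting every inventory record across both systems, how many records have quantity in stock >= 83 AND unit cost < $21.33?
2

Schema mappings:
- "inventory_level" (warehouse_gamma) = "quantity" (warehouse_alpha) = quantity
- "unit_cost" (warehouse_gamma) = "unit_price" (warehouse_alpha) = unit cost

Records meeting both conditions in warehouse_gamma: 0
Records meeting both conditions in warehouse_alpha: 2

Total: 0 + 2 = 2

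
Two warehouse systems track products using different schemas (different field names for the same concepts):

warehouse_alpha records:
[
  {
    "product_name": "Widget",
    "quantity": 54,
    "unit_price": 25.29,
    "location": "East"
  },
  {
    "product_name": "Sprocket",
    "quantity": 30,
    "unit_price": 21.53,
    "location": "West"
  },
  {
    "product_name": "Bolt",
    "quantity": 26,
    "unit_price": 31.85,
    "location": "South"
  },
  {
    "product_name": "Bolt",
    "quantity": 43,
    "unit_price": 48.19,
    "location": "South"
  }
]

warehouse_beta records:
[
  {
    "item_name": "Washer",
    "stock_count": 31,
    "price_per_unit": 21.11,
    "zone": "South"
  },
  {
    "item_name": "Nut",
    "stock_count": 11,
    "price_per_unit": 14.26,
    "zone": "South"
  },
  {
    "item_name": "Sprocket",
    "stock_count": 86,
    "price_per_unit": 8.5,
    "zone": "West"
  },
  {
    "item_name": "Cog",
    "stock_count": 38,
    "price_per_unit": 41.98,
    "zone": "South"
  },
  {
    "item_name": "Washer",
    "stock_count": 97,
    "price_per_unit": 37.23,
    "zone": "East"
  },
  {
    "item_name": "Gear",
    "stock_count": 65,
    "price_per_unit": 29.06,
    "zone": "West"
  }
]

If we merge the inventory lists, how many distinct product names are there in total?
7

Schema mapping: "product_name" (warehouse_alpha) = "item_name" (warehouse_beta) = product name

Products in warehouse_alpha: ['Bolt', 'Sprocket', 'Widget']
Products in warehouse_beta: ['Cog', 'Gear', 'Nut', 'Sprocket', 'Washer']

Union (unique products): ['Bolt', 'Cog', 'Gear', 'Nut', 'Sprocket', 'Washer', 'Widget']
Count: 7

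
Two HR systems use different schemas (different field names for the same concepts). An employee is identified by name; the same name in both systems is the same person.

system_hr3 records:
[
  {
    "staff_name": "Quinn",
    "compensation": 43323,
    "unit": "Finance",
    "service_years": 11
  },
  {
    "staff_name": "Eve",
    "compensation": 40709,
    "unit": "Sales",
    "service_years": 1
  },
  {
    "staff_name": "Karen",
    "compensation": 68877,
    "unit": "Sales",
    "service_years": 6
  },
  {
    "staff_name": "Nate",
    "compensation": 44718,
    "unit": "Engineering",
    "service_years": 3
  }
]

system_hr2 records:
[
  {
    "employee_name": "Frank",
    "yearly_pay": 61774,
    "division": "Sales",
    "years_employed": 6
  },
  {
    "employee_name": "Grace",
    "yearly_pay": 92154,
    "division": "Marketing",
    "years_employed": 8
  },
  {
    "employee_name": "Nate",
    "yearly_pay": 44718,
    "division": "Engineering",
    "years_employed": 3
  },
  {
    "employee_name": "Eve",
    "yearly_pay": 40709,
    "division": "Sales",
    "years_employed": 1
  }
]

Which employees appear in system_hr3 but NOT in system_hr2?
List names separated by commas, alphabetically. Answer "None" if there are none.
Karen, Quinn

Schema mapping: "staff_name" (system_hr3) = "employee_name" (system_hr2) = employee name

Names in system_hr3: ['Eve', 'Karen', 'Nate', 'Quinn']
Names in system_hr2: ['Eve', 'Frank', 'Grace', 'Nate']

In system_hr3 but not system_hr2: ['Karen', 'Quinn']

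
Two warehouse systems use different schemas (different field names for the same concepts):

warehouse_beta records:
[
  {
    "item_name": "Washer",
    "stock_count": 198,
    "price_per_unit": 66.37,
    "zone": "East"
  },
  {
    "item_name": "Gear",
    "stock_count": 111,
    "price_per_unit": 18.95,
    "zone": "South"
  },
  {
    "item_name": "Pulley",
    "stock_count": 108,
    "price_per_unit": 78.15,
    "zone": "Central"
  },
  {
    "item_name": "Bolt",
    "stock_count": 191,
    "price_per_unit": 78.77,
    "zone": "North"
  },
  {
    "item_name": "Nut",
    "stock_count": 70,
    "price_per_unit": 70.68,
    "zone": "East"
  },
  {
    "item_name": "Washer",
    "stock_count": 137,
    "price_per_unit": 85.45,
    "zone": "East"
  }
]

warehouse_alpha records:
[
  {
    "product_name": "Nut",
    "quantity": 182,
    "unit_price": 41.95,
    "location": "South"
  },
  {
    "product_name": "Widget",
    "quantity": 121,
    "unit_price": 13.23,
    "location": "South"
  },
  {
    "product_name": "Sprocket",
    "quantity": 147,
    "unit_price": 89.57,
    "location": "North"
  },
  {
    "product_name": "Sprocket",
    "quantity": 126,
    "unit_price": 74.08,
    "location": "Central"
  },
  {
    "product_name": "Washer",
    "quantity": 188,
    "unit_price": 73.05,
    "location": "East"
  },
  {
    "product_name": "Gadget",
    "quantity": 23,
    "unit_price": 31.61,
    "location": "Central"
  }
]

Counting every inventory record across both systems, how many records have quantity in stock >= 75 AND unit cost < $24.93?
2

Schema mappings:
- "stock_count" (warehouse_beta) = "quantity" (warehouse_alpha) = quantity
- "price_per_unit" (warehouse_beta) = "unit_price" (warehouse_alpha) = unit cost

Records meeting both conditions in warehouse_beta: 1
Records meeting both conditions in warehouse_alpha: 1

Total: 1 + 1 = 2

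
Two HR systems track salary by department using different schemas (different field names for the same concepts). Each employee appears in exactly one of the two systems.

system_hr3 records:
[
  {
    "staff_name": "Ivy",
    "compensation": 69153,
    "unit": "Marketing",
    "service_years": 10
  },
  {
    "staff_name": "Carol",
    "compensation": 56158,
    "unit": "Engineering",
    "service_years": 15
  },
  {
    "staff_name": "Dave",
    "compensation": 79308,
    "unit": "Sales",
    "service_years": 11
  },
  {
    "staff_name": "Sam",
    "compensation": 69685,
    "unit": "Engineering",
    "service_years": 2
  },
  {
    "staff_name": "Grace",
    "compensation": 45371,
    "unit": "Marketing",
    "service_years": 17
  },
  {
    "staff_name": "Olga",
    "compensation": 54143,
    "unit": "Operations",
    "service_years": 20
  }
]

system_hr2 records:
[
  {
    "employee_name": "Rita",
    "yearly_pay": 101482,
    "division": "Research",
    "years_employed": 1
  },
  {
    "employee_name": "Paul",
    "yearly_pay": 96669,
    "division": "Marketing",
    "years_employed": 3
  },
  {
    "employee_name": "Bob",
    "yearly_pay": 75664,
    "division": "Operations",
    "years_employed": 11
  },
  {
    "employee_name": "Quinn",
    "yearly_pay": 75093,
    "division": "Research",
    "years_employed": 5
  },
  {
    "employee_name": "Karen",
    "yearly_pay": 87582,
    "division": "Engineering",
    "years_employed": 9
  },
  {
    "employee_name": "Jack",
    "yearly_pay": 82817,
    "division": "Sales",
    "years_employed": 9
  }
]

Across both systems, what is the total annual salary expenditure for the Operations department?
129807

Schema mappings:
- "unit" (system_hr3) = "division" (system_hr2) = department
- "compensation" (system_hr3) = "yearly_pay" (system_hr2) = salary

Operations salaries from system_hr3: 54143
Operations salaries from system_hr2: 75664

Total: 54143 + 75664 = 129807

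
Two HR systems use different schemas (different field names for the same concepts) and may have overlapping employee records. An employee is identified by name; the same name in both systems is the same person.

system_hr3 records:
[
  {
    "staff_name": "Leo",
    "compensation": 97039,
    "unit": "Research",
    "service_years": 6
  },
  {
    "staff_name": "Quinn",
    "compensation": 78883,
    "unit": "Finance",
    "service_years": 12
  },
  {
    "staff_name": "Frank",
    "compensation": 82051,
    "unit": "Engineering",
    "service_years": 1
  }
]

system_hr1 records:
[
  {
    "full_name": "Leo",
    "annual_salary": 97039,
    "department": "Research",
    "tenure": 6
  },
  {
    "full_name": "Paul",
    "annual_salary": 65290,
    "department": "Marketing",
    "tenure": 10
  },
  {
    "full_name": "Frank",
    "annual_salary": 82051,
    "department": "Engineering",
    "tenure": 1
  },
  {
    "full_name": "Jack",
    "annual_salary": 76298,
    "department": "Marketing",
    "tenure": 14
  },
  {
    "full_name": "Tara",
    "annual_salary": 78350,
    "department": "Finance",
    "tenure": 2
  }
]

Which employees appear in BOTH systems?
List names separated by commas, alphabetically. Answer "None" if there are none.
Frank, Leo

Schema mapping: "staff_name" (system_hr3) = "full_name" (system_hr1) = employee name

Names in system_hr3: ['Frank', 'Leo', 'Quinn']
Names in system_hr1: ['Frank', 'Jack', 'Leo', 'Paul', 'Tara']

Intersection: ['Frank', 'Leo']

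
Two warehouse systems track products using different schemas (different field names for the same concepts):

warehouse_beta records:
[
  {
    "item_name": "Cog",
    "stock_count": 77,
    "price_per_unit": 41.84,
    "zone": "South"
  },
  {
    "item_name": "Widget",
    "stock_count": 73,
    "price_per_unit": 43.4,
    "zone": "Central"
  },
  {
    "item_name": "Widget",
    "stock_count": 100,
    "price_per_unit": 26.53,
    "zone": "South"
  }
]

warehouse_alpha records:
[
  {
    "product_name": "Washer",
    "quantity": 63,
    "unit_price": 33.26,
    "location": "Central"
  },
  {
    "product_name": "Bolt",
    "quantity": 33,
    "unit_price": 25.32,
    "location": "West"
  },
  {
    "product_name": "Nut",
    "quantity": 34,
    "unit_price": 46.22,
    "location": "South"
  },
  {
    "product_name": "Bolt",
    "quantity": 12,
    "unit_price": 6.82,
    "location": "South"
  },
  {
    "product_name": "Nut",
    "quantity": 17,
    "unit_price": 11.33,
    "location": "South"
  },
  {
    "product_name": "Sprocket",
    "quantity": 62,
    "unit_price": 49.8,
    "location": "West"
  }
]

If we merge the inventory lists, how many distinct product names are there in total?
6

Schema mapping: "item_name" (warehouse_beta) = "product_name" (warehouse_alpha) = product name

Products in warehouse_beta: ['Cog', 'Widget']
Products in warehouse_alpha: ['Bolt', 'Nut', 'Sprocket', 'Washer']

Union (unique products): ['Bolt', 'Cog', 'Nut', 'Sprocket', 'Washer', 'Widget']
Count: 6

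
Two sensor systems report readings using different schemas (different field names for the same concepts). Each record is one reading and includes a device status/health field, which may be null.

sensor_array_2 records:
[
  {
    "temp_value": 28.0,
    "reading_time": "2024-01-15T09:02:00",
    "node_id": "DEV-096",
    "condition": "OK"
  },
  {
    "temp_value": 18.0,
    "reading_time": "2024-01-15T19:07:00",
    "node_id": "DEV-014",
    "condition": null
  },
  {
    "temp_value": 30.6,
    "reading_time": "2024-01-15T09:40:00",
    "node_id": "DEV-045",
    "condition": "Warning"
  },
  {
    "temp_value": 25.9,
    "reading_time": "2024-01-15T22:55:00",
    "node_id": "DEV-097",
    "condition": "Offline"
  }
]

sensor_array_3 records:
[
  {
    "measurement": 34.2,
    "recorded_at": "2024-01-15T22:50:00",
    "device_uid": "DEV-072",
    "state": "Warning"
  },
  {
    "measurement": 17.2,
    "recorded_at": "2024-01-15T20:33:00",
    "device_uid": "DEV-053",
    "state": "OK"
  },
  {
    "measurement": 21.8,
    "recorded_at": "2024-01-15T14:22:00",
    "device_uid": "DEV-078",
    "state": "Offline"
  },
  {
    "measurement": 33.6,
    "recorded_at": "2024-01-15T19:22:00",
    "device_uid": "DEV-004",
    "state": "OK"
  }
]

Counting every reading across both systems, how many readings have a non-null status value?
7

Schema mapping: "condition" (sensor_array_2) = "state" (sensor_array_3) = status

Non-null in sensor_array_2: 3
Non-null in sensor_array_3: 4

Total non-null: 3 + 4 = 7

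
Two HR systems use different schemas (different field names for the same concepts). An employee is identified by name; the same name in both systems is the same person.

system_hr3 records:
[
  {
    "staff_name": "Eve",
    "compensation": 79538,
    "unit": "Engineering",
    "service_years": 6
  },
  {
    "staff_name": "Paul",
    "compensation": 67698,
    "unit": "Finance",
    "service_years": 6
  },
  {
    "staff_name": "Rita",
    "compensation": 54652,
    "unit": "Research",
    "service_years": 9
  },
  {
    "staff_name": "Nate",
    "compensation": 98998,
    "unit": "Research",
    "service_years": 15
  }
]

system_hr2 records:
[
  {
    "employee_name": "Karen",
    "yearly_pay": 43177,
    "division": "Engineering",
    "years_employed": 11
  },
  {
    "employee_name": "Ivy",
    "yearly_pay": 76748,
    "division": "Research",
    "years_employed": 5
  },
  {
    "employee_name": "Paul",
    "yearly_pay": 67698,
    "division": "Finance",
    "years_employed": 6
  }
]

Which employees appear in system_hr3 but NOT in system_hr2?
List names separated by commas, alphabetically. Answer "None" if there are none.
Eve, Nate, Rita

Schema mapping: "staff_name" (system_hr3) = "employee_name" (system_hr2) = employee name

Names in system_hr3: ['Eve', 'Nate', 'Paul', 'Rita']
Names in system_hr2: ['Ivy', 'Karen', 'Paul']

In system_hr3 but not system_hr2: ['Eve', 'Nate', 'Rita']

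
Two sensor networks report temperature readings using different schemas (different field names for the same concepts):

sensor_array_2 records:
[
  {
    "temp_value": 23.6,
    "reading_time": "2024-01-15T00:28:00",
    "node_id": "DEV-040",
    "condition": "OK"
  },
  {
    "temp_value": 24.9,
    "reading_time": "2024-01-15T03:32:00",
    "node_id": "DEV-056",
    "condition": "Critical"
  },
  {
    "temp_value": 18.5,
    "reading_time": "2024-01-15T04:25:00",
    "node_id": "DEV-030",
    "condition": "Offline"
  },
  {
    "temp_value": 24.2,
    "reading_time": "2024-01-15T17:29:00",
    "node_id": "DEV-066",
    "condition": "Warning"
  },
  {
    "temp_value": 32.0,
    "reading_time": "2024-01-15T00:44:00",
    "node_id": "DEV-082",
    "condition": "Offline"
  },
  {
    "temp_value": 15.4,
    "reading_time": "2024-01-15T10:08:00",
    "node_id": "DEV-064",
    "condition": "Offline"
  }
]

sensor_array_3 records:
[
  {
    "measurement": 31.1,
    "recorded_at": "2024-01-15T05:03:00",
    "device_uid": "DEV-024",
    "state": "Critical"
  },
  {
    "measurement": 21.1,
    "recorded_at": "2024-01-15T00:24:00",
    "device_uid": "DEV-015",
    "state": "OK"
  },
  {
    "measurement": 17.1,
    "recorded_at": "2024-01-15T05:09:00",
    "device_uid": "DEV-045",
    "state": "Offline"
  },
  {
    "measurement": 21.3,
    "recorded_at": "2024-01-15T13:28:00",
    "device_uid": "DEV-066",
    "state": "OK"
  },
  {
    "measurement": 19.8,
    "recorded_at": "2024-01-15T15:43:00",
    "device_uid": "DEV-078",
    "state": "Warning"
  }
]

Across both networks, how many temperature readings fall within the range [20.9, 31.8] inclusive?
6

Schema mapping: "temp_value" (sensor_array_2) = "measurement" (sensor_array_3) = temperature

Readings in [20.9, 31.8] from sensor_array_2: 3
Readings in [20.9, 31.8] from sensor_array_3: 3

Total count: 3 + 3 = 6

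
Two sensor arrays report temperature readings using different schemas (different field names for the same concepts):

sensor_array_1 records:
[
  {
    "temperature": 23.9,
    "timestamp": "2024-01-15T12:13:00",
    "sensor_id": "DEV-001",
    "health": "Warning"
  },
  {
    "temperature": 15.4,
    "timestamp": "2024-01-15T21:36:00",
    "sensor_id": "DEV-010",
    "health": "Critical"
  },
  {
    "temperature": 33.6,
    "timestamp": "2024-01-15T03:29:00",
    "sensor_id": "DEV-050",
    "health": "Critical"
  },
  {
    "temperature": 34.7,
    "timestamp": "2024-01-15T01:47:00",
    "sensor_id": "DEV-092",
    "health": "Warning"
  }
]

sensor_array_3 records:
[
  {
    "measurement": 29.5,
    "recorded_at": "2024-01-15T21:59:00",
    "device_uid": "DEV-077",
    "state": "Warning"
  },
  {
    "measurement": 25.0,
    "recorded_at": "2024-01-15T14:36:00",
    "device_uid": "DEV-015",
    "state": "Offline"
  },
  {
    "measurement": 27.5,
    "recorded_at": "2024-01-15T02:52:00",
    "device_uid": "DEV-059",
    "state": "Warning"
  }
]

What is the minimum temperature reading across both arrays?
15.4

Schema mapping: "temperature" (sensor_array_1) = "measurement" (sensor_array_3) = temperature reading

Minimum in sensor_array_1: 15.4
Minimum in sensor_array_3: 25.0

Overall minimum: min(15.4, 25.0) = 15.4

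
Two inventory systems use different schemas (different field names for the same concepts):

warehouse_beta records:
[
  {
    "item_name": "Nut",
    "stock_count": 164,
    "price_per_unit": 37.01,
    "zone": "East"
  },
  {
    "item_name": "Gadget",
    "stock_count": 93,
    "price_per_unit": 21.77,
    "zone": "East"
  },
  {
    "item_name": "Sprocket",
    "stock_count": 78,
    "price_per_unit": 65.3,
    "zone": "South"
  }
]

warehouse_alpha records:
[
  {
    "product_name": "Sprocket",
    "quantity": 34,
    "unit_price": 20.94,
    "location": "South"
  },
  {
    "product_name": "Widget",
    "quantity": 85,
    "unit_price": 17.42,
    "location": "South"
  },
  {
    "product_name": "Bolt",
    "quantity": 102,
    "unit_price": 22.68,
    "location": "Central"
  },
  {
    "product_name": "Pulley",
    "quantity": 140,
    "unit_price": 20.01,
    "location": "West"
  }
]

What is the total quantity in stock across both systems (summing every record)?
696

To reconcile these schemas, identify the field holding the quantity in stock in each system:
1. In warehouse_beta it is "stock_count"
2. In warehouse_alpha it is "quantity"

From warehouse_beta: 164 + 93 + 78 = 335
From warehouse_alpha: 34 + 85 + 102 + 140 = 361

Total: 335 + 361 = 696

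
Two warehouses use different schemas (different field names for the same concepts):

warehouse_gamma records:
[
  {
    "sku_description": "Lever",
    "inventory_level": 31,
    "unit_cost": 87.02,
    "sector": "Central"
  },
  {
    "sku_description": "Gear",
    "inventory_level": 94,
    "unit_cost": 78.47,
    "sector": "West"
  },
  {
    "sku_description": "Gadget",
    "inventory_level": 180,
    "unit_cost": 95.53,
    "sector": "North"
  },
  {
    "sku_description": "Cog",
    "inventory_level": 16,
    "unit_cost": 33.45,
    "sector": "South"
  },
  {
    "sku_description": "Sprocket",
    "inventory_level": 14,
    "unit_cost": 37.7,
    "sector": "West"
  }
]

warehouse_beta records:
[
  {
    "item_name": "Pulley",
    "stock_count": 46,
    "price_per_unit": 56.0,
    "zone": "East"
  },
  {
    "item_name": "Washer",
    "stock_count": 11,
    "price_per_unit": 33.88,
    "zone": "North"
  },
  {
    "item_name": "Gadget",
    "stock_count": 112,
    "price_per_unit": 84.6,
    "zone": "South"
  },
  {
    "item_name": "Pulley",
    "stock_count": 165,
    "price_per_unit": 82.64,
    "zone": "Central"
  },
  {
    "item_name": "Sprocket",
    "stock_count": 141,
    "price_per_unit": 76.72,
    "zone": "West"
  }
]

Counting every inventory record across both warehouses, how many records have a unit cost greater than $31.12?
10

Schema mapping: "unit_cost" (warehouse_gamma) = "price_per_unit" (warehouse_beta) = unit cost

Records > $31.12 in warehouse_gamma: 5
Records > $31.12 in warehouse_beta: 5

Total count: 5 + 5 = 10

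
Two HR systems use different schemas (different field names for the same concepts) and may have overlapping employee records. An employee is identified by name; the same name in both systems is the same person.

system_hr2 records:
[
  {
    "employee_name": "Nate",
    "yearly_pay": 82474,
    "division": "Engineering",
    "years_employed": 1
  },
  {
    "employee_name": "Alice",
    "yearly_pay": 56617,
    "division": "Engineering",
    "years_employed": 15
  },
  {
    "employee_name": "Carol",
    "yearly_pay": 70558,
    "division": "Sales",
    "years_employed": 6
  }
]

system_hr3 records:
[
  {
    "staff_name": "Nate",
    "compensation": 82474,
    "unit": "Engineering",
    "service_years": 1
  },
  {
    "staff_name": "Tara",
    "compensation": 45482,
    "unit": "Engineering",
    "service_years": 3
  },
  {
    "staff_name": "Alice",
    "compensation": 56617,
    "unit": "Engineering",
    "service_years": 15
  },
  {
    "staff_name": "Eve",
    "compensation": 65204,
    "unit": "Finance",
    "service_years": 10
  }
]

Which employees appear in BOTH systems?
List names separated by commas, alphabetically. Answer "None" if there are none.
Alice, Nate

Schema mapping: "employee_name" (system_hr2) = "staff_name" (system_hr3) = employee name

Names in system_hr2: ['Alice', 'Carol', 'Nate']
Names in system_hr3: ['Alice', 'Eve', 'Nate', 'Tara']

Intersection: ['Alice', 'Nate']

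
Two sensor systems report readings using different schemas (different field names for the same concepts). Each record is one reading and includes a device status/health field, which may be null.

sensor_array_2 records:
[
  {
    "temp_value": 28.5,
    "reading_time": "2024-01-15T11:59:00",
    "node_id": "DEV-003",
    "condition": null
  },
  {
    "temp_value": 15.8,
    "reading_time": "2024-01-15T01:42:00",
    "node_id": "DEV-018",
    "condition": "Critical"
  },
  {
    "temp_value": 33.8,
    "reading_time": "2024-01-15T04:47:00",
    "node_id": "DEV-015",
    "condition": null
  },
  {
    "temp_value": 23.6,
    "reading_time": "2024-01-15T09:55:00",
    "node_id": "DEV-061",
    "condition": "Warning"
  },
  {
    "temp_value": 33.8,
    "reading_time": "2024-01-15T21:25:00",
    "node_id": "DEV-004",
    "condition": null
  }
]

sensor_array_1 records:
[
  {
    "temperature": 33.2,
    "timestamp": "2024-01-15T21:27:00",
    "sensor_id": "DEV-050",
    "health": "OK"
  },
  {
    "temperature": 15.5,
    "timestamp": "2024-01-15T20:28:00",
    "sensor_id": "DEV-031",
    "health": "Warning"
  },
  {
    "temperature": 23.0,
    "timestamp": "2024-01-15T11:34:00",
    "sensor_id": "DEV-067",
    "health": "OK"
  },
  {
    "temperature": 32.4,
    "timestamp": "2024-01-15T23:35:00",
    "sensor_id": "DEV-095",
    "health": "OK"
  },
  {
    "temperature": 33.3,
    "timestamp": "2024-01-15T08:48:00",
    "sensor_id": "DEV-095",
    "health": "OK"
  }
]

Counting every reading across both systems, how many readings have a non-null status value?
7

Schema mapping: "condition" (sensor_array_2) = "health" (sensor_array_1) = status

Non-null in sensor_array_2: 2
Non-null in sensor_array_1: 5

Total non-null: 2 + 5 = 7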